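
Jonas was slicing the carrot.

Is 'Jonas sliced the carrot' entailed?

no

'was slicing' is progressive; for an accomplishment like 'slice the carrot', it doesn't entail completion.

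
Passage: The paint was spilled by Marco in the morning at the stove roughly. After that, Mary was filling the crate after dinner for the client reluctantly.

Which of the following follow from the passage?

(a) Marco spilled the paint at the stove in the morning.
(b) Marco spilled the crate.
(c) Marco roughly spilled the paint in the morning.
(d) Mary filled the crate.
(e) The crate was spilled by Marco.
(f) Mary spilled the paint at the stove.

(a) Entailed — the original entails any weakening of itself; this just drops 'roughly'.
(b) Not entailed — Marco spilled the paint, not the crate; the crate belongs to the filling event.
(c) Entailed — dropping 'at the stove' leaves a sub-description the original still satisfies.
(d) Not entailed — 'was filling' is progressive on an accomplishment; it does not entail the completed 'filled'.
(e) Not entailed — Marco spilled the paint, not the crate; the crate belongs to the filling event.
(f) Not entailed — the passage has Marco spilling the paint, not Mary.

(a), (c)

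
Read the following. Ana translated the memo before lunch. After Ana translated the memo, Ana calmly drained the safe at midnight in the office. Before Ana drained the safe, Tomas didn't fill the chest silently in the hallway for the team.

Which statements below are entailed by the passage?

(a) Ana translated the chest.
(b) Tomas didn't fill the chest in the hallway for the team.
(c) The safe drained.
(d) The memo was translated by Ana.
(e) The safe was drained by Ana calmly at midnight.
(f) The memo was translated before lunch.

(c), (d), (e), (f)

(a) Not entailed — Ana translated the memo, not the chest; the chest belongs to the filling event.
(b) Not entailed — dropping 'silently' under negation is not valid — the original leaves open that Tomas filled the chest some other way.
(c) Entailed — 'Ana drained the safe' is causative; it entails the inchoative 'the safe drained'.
(d) Entailed — dropping 'before lunch' leaves a sub-description the original still satisfies.
(e) Entailed — this follows by dropping conjuncts from the draining event's description.
(f) Entailed — generalizing the agent leaves a sub-description the original still satisfies.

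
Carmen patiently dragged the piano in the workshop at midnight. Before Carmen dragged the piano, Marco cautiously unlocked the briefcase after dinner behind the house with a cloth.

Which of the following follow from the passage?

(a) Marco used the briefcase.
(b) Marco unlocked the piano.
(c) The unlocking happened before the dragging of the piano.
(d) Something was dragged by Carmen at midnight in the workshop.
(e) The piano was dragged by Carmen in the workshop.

(c), (d), (e)

(a) Not entailed — the briefcase is the patient, not an instrument — Marco used a cloth.
(b) Not entailed — Marco unlocked the briefcase, not the piano; the piano belongs to the dragging event.
(c) Entailed — the narrative places the unlocking before the dragging.
(d) Entailed — dropping 'patiently' and generalizing the patient leaves a sub-description the original still satisfies.
(e) Entailed — the original entails any weakening of itself; this just drops 'at midnight', 'patiently'.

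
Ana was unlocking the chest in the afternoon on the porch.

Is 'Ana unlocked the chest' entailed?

no

'was unlocking' is progressive; for an accomplishment like 'unlock the chest', it doesn't entail completion.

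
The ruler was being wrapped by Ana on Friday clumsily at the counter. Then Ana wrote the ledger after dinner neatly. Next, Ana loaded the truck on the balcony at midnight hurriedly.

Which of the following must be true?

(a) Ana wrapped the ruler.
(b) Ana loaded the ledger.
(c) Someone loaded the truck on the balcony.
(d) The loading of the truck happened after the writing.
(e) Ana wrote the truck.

(a) Not entailed — 'was wrapping' is progressive on an accomplishment; it does not entail the completed 'wrapped'.
(b) Not entailed — Ana loaded the truck, not the ledger; the ledger belongs to the writing event.
(c) Entailed — every conjunct here is already in the original loading event.
(d) Entailed — the narrative places the writing before the loading.
(e) Not entailed — Ana wrote the ledger, not the truck; the truck belongs to the loading event.

(c), (d)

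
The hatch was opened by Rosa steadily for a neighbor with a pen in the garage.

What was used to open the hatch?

a pen

'with a pen' marks the instrument of the opening event.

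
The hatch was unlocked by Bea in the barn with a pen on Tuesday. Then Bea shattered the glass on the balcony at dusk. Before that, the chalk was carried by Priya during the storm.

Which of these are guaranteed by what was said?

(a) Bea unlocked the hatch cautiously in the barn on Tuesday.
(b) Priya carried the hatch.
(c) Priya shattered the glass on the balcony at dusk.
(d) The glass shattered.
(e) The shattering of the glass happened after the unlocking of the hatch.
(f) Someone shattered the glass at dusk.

(d), (e), (f)

(a) Not entailed — 'cautiously' adds information not in the original event.
(b) Not entailed — Priya carried the chalk, not the hatch; the hatch belongs to the unlocking event.
(c) Not entailed — the passage has Bea shattering the glass, not Priya.
(d) Entailed — 'Bea shattered the glass' is causative; it entails the inchoative 'the glass shattered'.
(e) Entailed — the narrative places the unlocking before the shattering.
(f) Entailed — this follows by dropping conjuncts from the shattering event's description.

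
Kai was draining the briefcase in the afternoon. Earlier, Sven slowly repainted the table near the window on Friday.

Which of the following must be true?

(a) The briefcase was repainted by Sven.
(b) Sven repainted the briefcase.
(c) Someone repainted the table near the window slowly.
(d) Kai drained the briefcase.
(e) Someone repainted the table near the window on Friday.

(c), (e)

(a) Not entailed — Sven repainted the table, not the briefcase; the briefcase belongs to the draining event.
(b) Not entailed — Sven repainted the table, not the briefcase; the briefcase belongs to the draining event.
(c) Entailed — this follows by dropping conjuncts from the repainting event's description.
(d) Not entailed — 'was draining' is progressive on an accomplishment; it does not entail the completed 'drained'.
(e) Entailed — every conjunct here is already in the original repainting event.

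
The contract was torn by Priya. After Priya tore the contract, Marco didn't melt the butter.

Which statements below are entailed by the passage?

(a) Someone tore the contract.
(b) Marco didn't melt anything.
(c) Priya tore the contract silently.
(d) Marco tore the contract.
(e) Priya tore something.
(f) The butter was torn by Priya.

(a), (e)

(a) Entailed — this follows by dropping conjuncts from the tearing event's description.
(b) Not entailed — the original only denies this specific event; Marco may have melted something else.
(c) Not entailed — 'silently' adds information not in the original event.
(d) Not entailed — the passage has Priya tearing the contract, not Marco.
(e) Entailed — generalizing the patient leaves a sub-description the original still satisfies.
(f) Not entailed — Priya tore the contract, not the butter; the butter belongs to the melting event.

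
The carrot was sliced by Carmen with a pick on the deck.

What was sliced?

the carrot

'the carrot' marks the patient of the slicing event.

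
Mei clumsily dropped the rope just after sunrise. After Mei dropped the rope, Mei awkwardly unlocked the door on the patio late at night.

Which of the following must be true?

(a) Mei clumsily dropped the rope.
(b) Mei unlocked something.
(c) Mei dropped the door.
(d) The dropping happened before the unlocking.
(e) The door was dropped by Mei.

(a), (b), (d)

(a) Entailed — every conjunct here is already in the original dropping event.
(b) Entailed — this follows by dropping conjuncts from the unlocking event's description.
(c) Not entailed — Mei dropped the rope, not the door; the door belongs to the unlocking event.
(d) Entailed — the narrative places the dropping before the unlocking.
(e) Not entailed — Mei dropped the rope, not the door; the door belongs to the unlocking event.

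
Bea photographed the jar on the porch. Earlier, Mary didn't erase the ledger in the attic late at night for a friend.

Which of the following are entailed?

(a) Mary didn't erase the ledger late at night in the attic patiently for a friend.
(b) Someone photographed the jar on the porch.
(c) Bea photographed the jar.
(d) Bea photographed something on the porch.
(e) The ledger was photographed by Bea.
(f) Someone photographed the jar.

(a), (b), (c), (d), (f)

(a) Entailed — under negation, adding a further restriction is entailed: if no such erasing event occurred, none occurred patiently either.
(b) Entailed — every conjunct here is already in the original photographing event.
(c) Entailed — the original entails any weakening of itself; this just drops 'on the porch'.
(d) Entailed — generalizing the patient leaves a sub-description the original still satisfies.
(e) Not entailed — Bea photographed the jar, not the ledger; the ledger belongs to the erasing event.
(f) Entailed — every conjunct here is already in the original photographing event.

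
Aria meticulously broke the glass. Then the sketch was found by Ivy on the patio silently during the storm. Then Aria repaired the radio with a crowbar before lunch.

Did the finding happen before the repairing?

yes

The narrative orders the finding before the repairing.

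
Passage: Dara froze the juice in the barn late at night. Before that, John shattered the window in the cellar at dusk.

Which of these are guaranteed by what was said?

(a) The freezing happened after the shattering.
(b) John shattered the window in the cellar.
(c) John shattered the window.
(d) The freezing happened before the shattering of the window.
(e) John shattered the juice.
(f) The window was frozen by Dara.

(a), (b), (c)

(a) Entailed — the narrative places the shattering before the freezing.
(b) Entailed — dropping 'at dusk' leaves a sub-description the original still satisfies.
(c) Entailed — the original entails any weakening of itself; this just drops 'at dusk', 'in the cellar'.
(d) Not entailed — the narrative places the shattering before the freezing, not after.
(e) Not entailed — John shattered the window, not the juice; the juice belongs to the freezing event.
(f) Not entailed — Dara froze the juice, not the window; the window belongs to the shattering event.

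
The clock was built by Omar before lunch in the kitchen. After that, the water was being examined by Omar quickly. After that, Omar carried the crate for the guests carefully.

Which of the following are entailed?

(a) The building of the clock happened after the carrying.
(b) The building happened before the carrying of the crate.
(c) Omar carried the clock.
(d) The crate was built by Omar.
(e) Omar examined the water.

(a) Not entailed — the narrative places the building before the carrying, not after.
(b) Entailed — the narrative places the building before the carrying.
(c) Not entailed — Omar carried the crate, not the clock; the clock belongs to the building event.
(d) Not entailed — Omar built the clock, not the crate; the crate belongs to the carrying event.
(e) Entailed — 'examine' is an activity; 'was examining' entails that some examining happened, so 'examined' holds.

(b), (e)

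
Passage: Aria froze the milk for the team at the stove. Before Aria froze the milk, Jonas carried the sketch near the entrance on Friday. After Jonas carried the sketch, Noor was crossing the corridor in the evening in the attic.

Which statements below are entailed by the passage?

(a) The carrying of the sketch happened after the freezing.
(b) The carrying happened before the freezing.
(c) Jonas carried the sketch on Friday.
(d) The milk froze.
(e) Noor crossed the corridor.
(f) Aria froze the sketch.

(a) Not entailed — the narrative places the carrying before the freezing, not after.
(b) Entailed — the narrative places the carrying before the freezing.
(c) Entailed — dropping 'near the entrance' leaves a sub-description the original still satisfies.
(d) Entailed — 'Aria froze the milk' is causative; it entails the inchoative 'the milk froze'.
(e) Not entailed — 'was crossing' is progressive on an accomplishment; it does not entail the completed 'crossed'.
(f) Not entailed — Aria froze the milk, not the sketch; the sketch belongs to the carrying event.

(b), (c), (d)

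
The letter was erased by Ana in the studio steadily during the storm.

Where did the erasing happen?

in the studio

'in the studio' marks the location of the erasing event.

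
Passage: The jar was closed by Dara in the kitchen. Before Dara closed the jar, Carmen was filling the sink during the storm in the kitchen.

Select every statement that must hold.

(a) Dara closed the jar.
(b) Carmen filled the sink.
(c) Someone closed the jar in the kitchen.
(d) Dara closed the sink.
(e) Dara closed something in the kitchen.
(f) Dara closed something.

(a), (c), (e), (f)

(a) Entailed — every conjunct here is already in the original closing event.
(b) Not entailed — 'was filling' is progressive on an accomplishment; it does not entail the completed 'filled'.
(c) Entailed — this follows by dropping conjuncts from the closing event's description.
(d) Not entailed — Dara closed the jar, not the sink; the sink belongs to the filling event.
(e) Entailed — the original entails any weakening of itself; this just generalizes the patient.
(f) Entailed — this follows by dropping conjuncts from the closing event's description.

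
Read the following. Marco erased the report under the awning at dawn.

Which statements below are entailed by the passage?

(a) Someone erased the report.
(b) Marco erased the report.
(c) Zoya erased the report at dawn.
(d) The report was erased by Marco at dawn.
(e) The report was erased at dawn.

(a), (b), (d), (e)

(a) Entailed — every conjunct here is already in the original erasing event.
(b) Entailed — this follows by dropping conjuncts from the erasing event's description.
(c) Not entailed — the passage has Marco erasing the report, not Zoya.
(d) Entailed — every conjunct here is already in the original erasing event.
(e) Entailed — this follows by dropping conjuncts from the erasing event's description.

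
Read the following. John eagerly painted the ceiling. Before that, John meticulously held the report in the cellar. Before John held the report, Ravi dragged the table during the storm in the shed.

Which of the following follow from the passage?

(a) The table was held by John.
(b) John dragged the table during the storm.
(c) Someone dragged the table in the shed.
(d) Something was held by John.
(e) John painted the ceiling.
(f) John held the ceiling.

(a) Not entailed — John held the report, not the table; the table belongs to the dragging event.
(b) Not entailed — the passage has Ravi dragging the table, not John.
(c) Entailed — this follows by dropping conjuncts from the dragging event's description.
(d) Entailed — dropping 'meticulously', 'in the cellar' and generalizing the patient leaves a sub-description the original still satisfies.
(e) Entailed — the original entails any weakening of itself; this just drops 'eagerly'.
(f) Not entailed — John held the report, not the ceiling; the ceiling belongs to the painting event.

(c), (d), (e)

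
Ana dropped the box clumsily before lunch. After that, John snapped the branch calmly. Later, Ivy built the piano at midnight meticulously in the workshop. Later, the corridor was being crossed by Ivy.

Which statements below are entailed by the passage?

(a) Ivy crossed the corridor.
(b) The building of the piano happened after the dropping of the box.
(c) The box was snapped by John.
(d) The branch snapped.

(b), (d)

(a) Not entailed — 'was crossing' is progressive on an accomplishment; it does not entail the completed 'crossed'.
(b) Entailed — the narrative places the dropping before the building.
(c) Not entailed — John snapped the branch, not the box; the box belongs to the dropping event.
(d) Entailed — 'John snapped the branch' is causative; it entails the inchoative 'the branch snapped'.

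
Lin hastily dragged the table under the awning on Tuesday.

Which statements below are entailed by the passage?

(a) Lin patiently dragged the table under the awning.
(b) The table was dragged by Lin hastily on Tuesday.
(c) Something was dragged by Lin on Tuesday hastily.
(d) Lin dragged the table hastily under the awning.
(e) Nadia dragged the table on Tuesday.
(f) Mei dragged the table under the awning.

(a) Not entailed — 'patiently' adds a manner not in (and inconsistent with) the original.
(b) Entailed — the original entails any weakening of itself; this just drops 'under the awning'.
(c) Entailed — dropping 'under the awning' and generalizing the patient leaves a sub-description the original still satisfies.
(d) Entailed — every conjunct here is already in the original dragging event.
(e) Not entailed — the passage has Lin dragging the table, not Nadia.
(f) Not entailed — the passage has Lin dragging the table, not Mei.

(b), (c), (d)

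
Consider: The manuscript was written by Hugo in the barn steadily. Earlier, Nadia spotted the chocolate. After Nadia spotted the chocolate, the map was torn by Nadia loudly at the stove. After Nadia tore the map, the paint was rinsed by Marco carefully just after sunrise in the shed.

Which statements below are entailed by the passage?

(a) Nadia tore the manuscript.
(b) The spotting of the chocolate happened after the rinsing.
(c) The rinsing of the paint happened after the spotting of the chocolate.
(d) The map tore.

(a) Not entailed — Nadia tore the map, not the manuscript; the manuscript belongs to the writing event.
(b) Not entailed — the narrative places the spotting before the rinsing, not after.
(c) Entailed — the narrative places the spotting before the rinsing.
(d) Entailed — 'Nadia tore the map' is causative; it entails the inchoative 'the map tore'.

(c), (d)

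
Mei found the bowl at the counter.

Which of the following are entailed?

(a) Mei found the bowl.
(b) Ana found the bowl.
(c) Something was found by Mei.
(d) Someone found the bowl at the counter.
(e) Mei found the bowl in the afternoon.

(a), (c), (d)

(a) Entailed — this follows by dropping conjuncts from the finding event's description.
(b) Not entailed — the passage has Mei finding the bowl, not Ana.
(c) Entailed — dropping 'at the counter' and generalizing the patient leaves a sub-description the original still satisfies.
(d) Entailed — the original entails any weakening of itself; this just generalizes the agent.
(e) Not entailed — 'in the afternoon' adds information not in the original event.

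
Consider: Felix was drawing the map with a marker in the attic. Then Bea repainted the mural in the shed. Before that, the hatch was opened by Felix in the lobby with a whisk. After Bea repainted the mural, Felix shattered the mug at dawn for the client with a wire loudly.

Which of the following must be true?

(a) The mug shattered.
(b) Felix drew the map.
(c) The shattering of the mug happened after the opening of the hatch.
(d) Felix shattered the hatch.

(a), (c)

(a) Entailed — 'Felix shattered the mug' is causative; it entails the inchoative 'the mug shattered'.
(b) Not entailed — 'was drawing' is progressive on an accomplishment; it does not entail the completed 'drew'.
(c) Entailed — the narrative places the opening before the shattering.
(d) Not entailed — Felix shattered the mug, not the hatch; the hatch belongs to the opening event.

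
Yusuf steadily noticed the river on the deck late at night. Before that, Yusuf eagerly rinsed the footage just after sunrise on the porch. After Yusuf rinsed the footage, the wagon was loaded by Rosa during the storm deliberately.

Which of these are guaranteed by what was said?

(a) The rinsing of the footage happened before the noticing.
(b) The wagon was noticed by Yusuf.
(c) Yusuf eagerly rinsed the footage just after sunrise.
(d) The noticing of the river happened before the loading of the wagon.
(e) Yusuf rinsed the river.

(a) Entailed — the narrative places the rinsing before the noticing.
(b) Not entailed — Yusuf noticed the river, not the wagon; the wagon belongs to the loading event.
(c) Entailed — dropping 'on the porch' leaves a sub-description the original still satisfies.
(d) Not entailed — the narrative doesn't order the noticing relative to the loading.
(e) Not entailed — Yusuf rinsed the footage, not the river; the river belongs to the noticing event.

(a), (c)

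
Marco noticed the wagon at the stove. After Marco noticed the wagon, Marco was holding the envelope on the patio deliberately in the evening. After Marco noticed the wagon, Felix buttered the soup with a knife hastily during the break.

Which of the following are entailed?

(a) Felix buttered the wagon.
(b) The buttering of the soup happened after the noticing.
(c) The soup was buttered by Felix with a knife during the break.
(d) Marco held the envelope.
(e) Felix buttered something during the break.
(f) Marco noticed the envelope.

(a) Not entailed — Felix buttered the soup, not the wagon; the wagon belongs to the noticing event.
(b) Entailed — the narrative places the noticing before the buttering.
(c) Entailed — dropping 'hastily' leaves a sub-description the original still satisfies.
(d) Entailed — 'hold' is an activity; 'was holding' entails that some holding happened, so 'held' holds.
(e) Entailed — the original entails any weakening of itself; this just drops 'with a knife', 'hastily' and generalizes the patient.
(f) Not entailed — Marco noticed the wagon, not the envelope; the envelope belongs to the holding event.

(b), (c), (d), (e)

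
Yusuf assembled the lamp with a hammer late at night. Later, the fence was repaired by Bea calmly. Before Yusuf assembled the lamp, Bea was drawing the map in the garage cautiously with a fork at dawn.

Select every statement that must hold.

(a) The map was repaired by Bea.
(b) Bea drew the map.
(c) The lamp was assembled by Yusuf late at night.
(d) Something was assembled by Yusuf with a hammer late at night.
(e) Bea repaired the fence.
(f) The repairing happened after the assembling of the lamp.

(a) Not entailed — Bea repaired the fence, not the map; the map belongs to the drawing event.
(b) Not entailed — 'was drawing' is progressive on an accomplishment; it does not entail the completed 'drew'.
(c) Entailed — this follows by dropping conjuncts from the assembling event's description.
(d) Entailed — this follows by dropping conjuncts from the assembling event's description.
(e) Entailed — this follows by dropping conjuncts from the repairing event's description.
(f) Entailed — the narrative places the assembling before the repairing.

(c), (d), (e), (f)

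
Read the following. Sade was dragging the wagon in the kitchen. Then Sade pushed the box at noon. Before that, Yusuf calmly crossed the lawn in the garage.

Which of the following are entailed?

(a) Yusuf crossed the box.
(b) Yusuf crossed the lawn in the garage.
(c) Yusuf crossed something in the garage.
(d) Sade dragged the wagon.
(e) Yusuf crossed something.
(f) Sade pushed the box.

(a) Not entailed — Yusuf crossed the lawn, not the box; the box belongs to the pushing event.
(b) Entailed — the original entails any weakening of itself; this just drops 'calmly'.
(c) Entailed — the original entails any weakening of itself; this just drops 'calmly' and generalizes the patient.
(d) Entailed — 'drag' is an activity; 'was dragging' entails that some dragging happened, so 'dragged' holds.
(e) Entailed — the original entails any weakening of itself; this just drops 'in the garage', 'calmly' and generalizes the patient.
(f) Entailed — dropping 'at noon' leaves a sub-description the original still satisfies.

(b), (c), (d), (e), (f)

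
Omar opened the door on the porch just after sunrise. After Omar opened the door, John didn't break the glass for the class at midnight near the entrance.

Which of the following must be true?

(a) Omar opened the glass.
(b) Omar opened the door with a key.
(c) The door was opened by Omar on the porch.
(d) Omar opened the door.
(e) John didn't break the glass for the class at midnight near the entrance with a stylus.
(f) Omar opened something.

(c), (d), (e), (f)

(a) Not entailed — Omar opened the door, not the glass; the glass belongs to the breaking event.
(b) Not entailed — 'with a key' adds information not in the original event.
(c) Entailed — this follows by dropping conjuncts from the opening event's description.
(d) Entailed — every conjunct here is already in the original opening event.
(e) Entailed — under negation, adding a further restriction is entailed: if no such breaking event occurred, none occurred with a stylus either.
(f) Entailed — dropping 'just after sunrise', 'on the porch' and generalizing the patient leaves a sub-description the original still satisfies.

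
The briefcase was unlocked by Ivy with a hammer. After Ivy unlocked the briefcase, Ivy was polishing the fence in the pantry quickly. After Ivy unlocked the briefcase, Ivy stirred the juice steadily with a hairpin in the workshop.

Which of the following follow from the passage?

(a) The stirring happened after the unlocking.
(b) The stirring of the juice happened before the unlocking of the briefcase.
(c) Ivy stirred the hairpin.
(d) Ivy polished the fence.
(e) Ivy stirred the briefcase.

(a), (d)

(a) Entailed — the narrative places the unlocking before the stirring.
(b) Not entailed — the narrative places the unlocking before the stirring, not after.
(c) Not entailed — the hairpin is the instrument, not what was stirred.
(d) Entailed — 'polish' is an activity; 'was polishing' entails that some polishing happened, so 'polished' holds.
(e) Not entailed — Ivy stirred the juice, not the briefcase; the briefcase belongs to the unlocking event.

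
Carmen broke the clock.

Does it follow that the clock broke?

'Carmen broke the clock' is the causative; it entails the inchoative 'the clock broke'.

yes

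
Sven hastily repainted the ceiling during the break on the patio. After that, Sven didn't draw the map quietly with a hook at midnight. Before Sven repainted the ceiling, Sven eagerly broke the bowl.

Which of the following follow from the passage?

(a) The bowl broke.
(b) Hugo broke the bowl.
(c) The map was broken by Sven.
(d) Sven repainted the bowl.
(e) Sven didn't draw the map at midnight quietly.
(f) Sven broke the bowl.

(a) Entailed — 'Sven broke the bowl' is causative; it entails the inchoative 'the bowl broke'.
(b) Not entailed — the passage has Sven breaking the bowl, not Hugo.
(c) Not entailed — Sven broke the bowl, not the map; the map belongs to the drawing event.
(d) Not entailed — Sven repainted the ceiling, not the bowl; the bowl belongs to the breaking event.
(e) Not entailed — dropping 'with a hook' under negation is not valid — the original leaves open that Sven drew the map some other way.
(f) Entailed — every conjunct here is already in the original breaking event.

(a), (f)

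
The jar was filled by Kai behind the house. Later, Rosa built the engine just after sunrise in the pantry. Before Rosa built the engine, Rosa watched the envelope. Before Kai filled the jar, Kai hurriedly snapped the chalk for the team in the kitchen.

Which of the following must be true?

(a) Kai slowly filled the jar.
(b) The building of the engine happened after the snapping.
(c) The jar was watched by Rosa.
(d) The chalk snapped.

(b), (d)

(a) Not entailed — 'slowly' adds information not in the original event.
(b) Entailed — the narrative places the snapping before the building.
(c) Not entailed — Rosa watched the envelope, not the jar; the jar belongs to the filling event.
(d) Entailed — 'Kai snapped the chalk' is causative; it entails the inchoative 'the chalk snapped'.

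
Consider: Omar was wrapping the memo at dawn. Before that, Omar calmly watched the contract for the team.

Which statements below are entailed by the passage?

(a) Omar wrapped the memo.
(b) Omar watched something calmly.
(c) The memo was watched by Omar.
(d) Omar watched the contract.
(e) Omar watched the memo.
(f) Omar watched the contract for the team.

(b), (d), (f)

(a) Not entailed — 'was wrapping' is progressive on an accomplishment; it does not entail the completed 'wrapped'.
(b) Entailed — this follows by dropping conjuncts from the watching event's description.
(c) Not entailed — Omar watched the contract, not the memo; the memo belongs to the wrapping event.
(d) Entailed — dropping 'calmly', 'for the team' leaves a sub-description the original still satisfies.
(e) Not entailed — Omar watched the contract, not the memo; the memo belongs to the wrapping event.
(f) Entailed — every conjunct here is already in the original watching event.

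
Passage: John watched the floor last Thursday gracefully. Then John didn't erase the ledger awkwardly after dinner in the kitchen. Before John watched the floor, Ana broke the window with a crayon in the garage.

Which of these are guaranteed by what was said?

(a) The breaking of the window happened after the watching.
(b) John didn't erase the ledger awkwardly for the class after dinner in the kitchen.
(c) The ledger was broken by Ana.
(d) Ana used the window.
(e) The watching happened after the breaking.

(b), (e)

(a) Not entailed — the narrative places the breaking before the watching, not after.
(b) Entailed — under negation, adding a further restriction is entailed: if no such erasing event occurred, none occurred for the class either.
(c) Not entailed — Ana broke the window, not the ledger; the ledger belongs to the erasing event.
(d) Not entailed — the window is the patient, not an instrument — Ana used a crayon.
(e) Entailed — the narrative places the breaking before the watching.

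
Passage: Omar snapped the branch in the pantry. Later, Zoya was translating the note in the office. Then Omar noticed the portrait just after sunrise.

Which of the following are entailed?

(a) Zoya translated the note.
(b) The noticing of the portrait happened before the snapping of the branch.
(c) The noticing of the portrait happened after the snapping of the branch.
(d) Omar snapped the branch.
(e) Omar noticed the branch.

(a) Not entailed — 'was translating' is progressive on an accomplishment; it does not entail the completed 'translated'.
(b) Not entailed — the narrative places the snapping before the noticing, not after.
(c) Entailed — the narrative places the snapping before the noticing.
(d) Entailed — this follows by dropping conjuncts from the snapping event's description.
(e) Not entailed — Omar noticed the portrait, not the branch; the branch belongs to the snapping event.

(c), (d)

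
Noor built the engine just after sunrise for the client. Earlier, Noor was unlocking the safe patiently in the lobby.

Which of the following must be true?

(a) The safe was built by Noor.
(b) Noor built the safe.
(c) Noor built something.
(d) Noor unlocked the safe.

(c)

(a) Not entailed — Noor built the engine, not the safe; the safe belongs to the unlocking event.
(b) Not entailed — Noor built the engine, not the safe; the safe belongs to the unlocking event.
(c) Entailed — dropping 'for the client', 'just after sunrise' and generalizing the patient leaves a sub-description the original still satisfies.
(d) Not entailed — 'was unlocking' is progressive on an accomplishment; it does not entail the completed 'unlocked'.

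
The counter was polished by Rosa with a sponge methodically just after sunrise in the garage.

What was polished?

the counter

'the counter' marks the patient of the polishing event.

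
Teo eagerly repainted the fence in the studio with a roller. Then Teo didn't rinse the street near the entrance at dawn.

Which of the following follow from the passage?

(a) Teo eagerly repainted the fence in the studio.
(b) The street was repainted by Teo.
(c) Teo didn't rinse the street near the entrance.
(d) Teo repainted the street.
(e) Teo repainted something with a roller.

(a), (e)

(a) Entailed — the original entails any weakening of itself; this just drops 'with a roller'.
(b) Not entailed — Teo repainted the fence, not the street; the street belongs to the rinsing event.
(c) Not entailed — dropping 'at dawn' under negation is not valid — the original leaves open that Teo rinsed the street some other way.
(d) Not entailed — Teo repainted the fence, not the street; the street belongs to the rinsing event.
(e) Entailed — the original entails any weakening of itself; this just drops 'in the studio', 'eagerly' and generalizes the patient.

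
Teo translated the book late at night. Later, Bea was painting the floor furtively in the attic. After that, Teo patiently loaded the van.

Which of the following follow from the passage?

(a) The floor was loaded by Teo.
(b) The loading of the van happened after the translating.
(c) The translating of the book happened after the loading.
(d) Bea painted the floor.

(a) Not entailed — Teo loaded the van, not the floor; the floor belongs to the painting event.
(b) Entailed — the narrative places the translating before the loading.
(c) Not entailed — the narrative places the translating before the loading, not after.
(d) Not entailed — 'was painting' is progressive on an accomplishment; it does not entail the completed 'painted'.

(b)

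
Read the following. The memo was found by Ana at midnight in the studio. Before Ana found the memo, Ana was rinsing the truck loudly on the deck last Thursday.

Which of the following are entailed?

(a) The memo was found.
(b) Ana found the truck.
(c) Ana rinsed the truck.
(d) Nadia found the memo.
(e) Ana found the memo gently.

(a) Entailed — this follows by dropping conjuncts from the finding event's description.
(b) Not entailed — Ana found the memo, not the truck; the truck belongs to the rinsing event.
(c) Entailed — 'rinse' is an activity; 'was rinsing' entails that some rinsing happened, so 'rinsed' holds.
(d) Not entailed — the passage has Ana finding the memo, not Nadia.
(e) Not entailed — 'gently' adds information not in the original event.

(a), (c)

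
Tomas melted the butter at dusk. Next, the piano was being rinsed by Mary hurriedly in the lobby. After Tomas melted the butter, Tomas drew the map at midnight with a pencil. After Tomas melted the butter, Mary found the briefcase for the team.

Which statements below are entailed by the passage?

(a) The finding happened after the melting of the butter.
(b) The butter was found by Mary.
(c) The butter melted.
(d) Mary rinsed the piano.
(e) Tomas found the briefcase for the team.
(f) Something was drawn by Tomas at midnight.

(a), (c), (d), (f)

(a) Entailed — the narrative places the melting before the finding.
(b) Not entailed — Mary found the briefcase, not the butter; the butter belongs to the melting event.
(c) Entailed — 'Tomas melted the butter' is causative; it entails the inchoative 'the butter melted'.
(d) Entailed — 'rinse' is an activity; 'was rinsing' entails that some rinsing happened, so 'rinsed' holds.
(e) Not entailed — the passage has Mary finding the briefcase, not Tomas.
(f) Entailed — every conjunct here is already in the original drawing event.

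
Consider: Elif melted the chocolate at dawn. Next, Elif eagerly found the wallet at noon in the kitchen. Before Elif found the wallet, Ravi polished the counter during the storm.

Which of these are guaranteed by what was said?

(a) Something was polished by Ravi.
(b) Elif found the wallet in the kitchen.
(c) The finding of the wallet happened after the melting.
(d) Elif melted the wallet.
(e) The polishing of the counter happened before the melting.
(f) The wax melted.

(a), (b), (c)

(a) Entailed — dropping 'during the storm' and generalizing the patient leaves a sub-description the original still satisfies.
(b) Entailed — the original entails any weakening of itself; this just drops 'at noon', 'eagerly'.
(c) Entailed — the narrative places the melting before the finding.
(d) Not entailed — Elif melted the chocolate, not the wallet; the wallet belongs to the finding event.
(e) Not entailed — the narrative doesn't order the polishing relative to the melting.
(f) Not entailed — the chocolate is what melted, not the wax.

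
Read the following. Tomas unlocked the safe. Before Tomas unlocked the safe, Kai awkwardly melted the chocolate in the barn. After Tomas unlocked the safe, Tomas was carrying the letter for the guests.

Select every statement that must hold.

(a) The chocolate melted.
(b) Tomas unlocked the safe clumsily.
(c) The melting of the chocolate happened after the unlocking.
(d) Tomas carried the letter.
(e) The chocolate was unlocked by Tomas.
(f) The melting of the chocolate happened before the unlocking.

(a) Entailed — 'Kai melted the chocolate' is causative; it entails the inchoative 'the chocolate melted'.
(b) Not entailed — 'clumsily' adds information not in the original event.
(c) Not entailed — the narrative places the melting before the unlocking, not after.
(d) Entailed — 'carry' is an activity; 'was carrying' entails that some carrying happened, so 'carried' holds.
(e) Not entailed — Tomas unlocked the safe, not the chocolate; the chocolate belongs to the melting event.
(f) Entailed — the narrative places the melting before the unlocking.

(a), (d), (f)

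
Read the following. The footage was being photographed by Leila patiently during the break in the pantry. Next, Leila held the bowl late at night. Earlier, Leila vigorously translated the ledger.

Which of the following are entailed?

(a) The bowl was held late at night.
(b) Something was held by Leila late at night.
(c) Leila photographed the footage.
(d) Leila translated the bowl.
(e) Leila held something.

(a), (b), (e)

(a) Entailed — generalizing the agent leaves a sub-description the original still satisfies.
(b) Entailed — this follows by dropping conjuncts from the holding event's description.
(c) Not entailed — 'was photographing' is progressive on an accomplishment; it does not entail the completed 'photographed'.
(d) Not entailed — Leila translated the ledger, not the bowl; the bowl belongs to the holding event.
(e) Entailed — this follows by dropping conjuncts from the holding event's description.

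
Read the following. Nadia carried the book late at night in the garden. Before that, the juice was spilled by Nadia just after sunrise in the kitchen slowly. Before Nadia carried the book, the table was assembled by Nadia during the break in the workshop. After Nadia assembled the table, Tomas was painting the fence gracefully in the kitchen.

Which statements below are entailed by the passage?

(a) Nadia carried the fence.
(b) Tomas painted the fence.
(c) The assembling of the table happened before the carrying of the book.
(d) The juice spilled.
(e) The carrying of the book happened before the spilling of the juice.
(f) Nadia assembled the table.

(c), (d), (f)

(a) Not entailed — Nadia carried the book, not the fence; the fence belongs to the painting event.
(b) Not entailed — 'was painting' is progressive on an accomplishment; it does not entail the completed 'painted'.
(c) Entailed — the narrative places the assembling before the carrying.
(d) Entailed — 'Nadia spilled the juice' is causative; it entails the inchoative 'the juice spilled'.
(e) Not entailed — the narrative places the spilling before the carrying, not after.
(f) Entailed — the original entails any weakening of itself; this just drops 'during the break', 'in the workshop'.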